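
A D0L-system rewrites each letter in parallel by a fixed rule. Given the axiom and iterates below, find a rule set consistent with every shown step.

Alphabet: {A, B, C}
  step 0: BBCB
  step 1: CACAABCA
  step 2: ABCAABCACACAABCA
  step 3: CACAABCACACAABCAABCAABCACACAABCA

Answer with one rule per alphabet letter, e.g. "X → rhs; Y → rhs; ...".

  step 2 ⇒ step 3: ABCAABCACACAABCA ⇒ CA·CA·AB·CA·CA·CA·AB·CA·AB·CA·AB·CA·CA·CA·AB·CA
    A ↦ CA
    B ↦ CA
    C ↦ AB

A->CA, B->CA, C->AB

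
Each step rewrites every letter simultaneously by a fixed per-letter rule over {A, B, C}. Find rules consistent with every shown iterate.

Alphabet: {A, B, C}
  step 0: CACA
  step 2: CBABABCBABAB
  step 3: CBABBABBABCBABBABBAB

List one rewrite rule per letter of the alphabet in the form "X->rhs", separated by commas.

  step 2 ⇒ step 3: CBABABCBABAB ⇒ CB·AB·B·AB·B·AB·CB·AB·B·AB·B·AB
    A ↦ B
    B ↦ AB
    C ↦ CB

A->B, B->AB, C->CB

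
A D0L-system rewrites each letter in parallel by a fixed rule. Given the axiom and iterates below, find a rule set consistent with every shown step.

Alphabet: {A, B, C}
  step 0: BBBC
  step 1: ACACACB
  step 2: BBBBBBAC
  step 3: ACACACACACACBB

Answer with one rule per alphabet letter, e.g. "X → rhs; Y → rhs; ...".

  step 2 ⇒ step 3: BBBBBBAC ⇒ AC·AC·AC·AC·AC·AC·B·B
    A ↦ B
    B ↦ AC
    C ↦ B

A->B, B->AC, C->B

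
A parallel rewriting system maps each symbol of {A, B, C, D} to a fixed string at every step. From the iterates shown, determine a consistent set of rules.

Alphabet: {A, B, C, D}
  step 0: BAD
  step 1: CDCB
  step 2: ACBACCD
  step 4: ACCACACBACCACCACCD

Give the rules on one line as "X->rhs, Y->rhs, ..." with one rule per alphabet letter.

A->C, B->CD, C->AC, D->B

  step 1 ⇒ step 2: CDCB ⇒ AC·B·AC·CD
    B ↦ CD
    C ↦ AC
    D ↦ B
  step 0 ⇒ step 1: BAD ⇒ CD·C·B
    A ↦ C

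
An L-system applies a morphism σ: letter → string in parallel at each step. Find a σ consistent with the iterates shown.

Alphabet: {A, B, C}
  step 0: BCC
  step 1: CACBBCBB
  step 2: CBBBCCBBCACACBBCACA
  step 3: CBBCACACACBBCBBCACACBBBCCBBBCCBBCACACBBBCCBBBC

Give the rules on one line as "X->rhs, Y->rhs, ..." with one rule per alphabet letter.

A->BC, B->CA, C->CBB

  step 2 ⇒ step 3: CBBBCCBBCACACBBCACA ⇒ CBB·CA·CA·CA·CBB·CBB·CA·CA·CBB·BC·CBB·BC·CBB·CA·CA·CBB·BC·CBB·BC
    A ↦ BC
    B ↦ CA
    C ↦ CBB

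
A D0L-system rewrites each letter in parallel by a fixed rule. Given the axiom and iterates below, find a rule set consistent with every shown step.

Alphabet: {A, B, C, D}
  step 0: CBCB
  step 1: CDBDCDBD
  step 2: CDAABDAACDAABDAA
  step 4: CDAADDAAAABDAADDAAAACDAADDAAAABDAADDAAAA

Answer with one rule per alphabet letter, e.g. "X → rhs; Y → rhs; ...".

  step 1 ⇒ step 2: CDBDCDBD ⇒ CD·AA·BD·AA·CD·AA·BD·AA
    B ↦ BD
    C ↦ CD
    D ↦ AA
    A ↦ D  (constrained at step 2)

A->D, B->BD, C->CD, D->AA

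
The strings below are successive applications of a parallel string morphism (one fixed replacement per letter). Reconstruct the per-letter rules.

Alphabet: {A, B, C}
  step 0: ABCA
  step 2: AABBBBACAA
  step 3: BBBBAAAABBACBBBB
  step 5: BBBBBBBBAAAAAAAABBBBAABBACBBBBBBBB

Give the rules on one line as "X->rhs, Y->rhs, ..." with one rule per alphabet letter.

  step 2 ⇒ step 3: AABBBBACAA ⇒ BB·BB·A·A·A·A·BB·AC·BB·BB
    A ↦ BB
    B ↦ A
    C ↦ AC

A->BB, B->A, C->AC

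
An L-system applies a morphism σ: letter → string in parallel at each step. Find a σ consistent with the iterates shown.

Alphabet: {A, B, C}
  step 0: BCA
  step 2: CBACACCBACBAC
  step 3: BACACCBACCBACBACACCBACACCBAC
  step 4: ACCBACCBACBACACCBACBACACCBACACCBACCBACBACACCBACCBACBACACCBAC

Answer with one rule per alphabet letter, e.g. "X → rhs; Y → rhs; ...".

  step 3 ⇒ step 4: BACACCBACCBACBACACCBACACCBAC ⇒ AC·C·BAC·C·BAC·BAC·AC·C·BAC·BAC·AC·C·BAC·AC·C·BAC·C·BAC·BAC·AC·C·BAC·C·BAC·BAC·AC·C·BAC
    A ↦ C
    B ↦ AC
    C ↦ BAC

A->C, B->AC, C->BAC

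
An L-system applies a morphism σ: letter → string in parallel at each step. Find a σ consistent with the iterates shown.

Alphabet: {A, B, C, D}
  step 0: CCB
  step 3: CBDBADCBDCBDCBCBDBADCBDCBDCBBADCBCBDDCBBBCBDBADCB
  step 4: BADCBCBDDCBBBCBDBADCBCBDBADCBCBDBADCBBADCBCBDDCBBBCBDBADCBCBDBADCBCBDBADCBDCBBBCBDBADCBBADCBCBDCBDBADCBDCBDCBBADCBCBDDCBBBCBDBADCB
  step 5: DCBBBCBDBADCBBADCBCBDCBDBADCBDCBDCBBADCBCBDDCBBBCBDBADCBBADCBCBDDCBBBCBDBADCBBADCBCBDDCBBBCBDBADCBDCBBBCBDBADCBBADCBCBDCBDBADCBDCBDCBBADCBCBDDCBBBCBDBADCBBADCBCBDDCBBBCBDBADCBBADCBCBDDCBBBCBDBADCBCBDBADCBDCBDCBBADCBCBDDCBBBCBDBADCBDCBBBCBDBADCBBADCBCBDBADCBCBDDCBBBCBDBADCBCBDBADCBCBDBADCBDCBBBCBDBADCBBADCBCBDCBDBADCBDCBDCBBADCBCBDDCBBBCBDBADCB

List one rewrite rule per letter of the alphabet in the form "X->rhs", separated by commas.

  step 4 ⇒ step 5: BADCBCBDDCBBBCBDBADCBCBDBADCBCBDBADCBBADCBCBDDCBBBCBDBADCBCBDBADCBCBDBADCBDCBBBCBDBADCBBADCBCBDCBDBADCBDCBDCBBADCBCBDDCBBBCBDBADCB ⇒ DCB·BB·CBD·BA·DCB·BA·DCB·CBD·CBD·BA·DCB·DCB·DCB·BA·DCB·CBD·DCB·BB·CBD·BA·DCB·BA·DCB·CBD·DCB·BB·CBD·BA·DCB·BA·DCB·CBD·DCB·BB·CBD·BA·DCB·DCB·BB·CBD·BA·DCB·BA·DCB·CBD·CBD·BA·DCB·DCB·DCB·BA·DCB·CBD·DCB·BB·CBD·BA·DCB·BA·DCB·CBD·DCB·BB·CBD·BA·DCB·BA·DCB·CBD·DCB·BB·CBD·BA·DCB·CBD·BA·DCB·DCB·DCB·BA·DCB·CBD·DCB·BB·CBD·BA·DCB·DCB·BB·CBD·BA·DCB·BA·DCB·CBD·BA·DCB·CBD·DCB·BB·CBD·BA·DCB·CBD·BA·DCB·CBD·BA·DCB·DCB·BB·CBD·BA·DCB·BA·DCB·CBD·CBD·BA·DCB·DCB·DCB·BA·DCB·CBD·DCB·BB·CBD·BA·DCB
    A ↦ BB
    B ↦ DCB
    C ↦ BA
    D ↦ CBD

A->BB, B->DCB, C->BA, D->CBD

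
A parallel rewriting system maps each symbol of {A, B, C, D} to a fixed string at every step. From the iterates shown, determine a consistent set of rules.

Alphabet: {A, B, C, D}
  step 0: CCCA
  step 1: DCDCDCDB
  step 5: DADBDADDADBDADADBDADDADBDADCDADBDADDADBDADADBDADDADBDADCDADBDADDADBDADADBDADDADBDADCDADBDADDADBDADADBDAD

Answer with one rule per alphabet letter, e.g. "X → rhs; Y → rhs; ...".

A->DB, B->D, C->DC, D->DA

  step 0 ⇒ step 1: CCCA ⇒ DC·DC·DC·DB
    A ↦ DB
    C ↦ DC
    B ↦ D  (constrained at step 1)
    D ↦ DA  (constrained at step 1)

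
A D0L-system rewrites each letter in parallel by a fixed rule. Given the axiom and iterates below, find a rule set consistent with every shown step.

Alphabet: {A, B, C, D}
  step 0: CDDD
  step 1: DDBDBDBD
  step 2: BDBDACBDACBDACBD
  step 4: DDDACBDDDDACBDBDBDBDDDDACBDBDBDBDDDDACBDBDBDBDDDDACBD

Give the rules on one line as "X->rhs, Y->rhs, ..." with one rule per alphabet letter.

A->D, B->AC, C->DD, D->BD

  step 1 ⇒ step 2: DDBDBDBD ⇒ BD·BD·AC·BD·AC·BD·AC·BD
    B ↦ AC
    D ↦ BD
    A ↦ D  (constrained at step 2)
  step 0 ⇒ step 1: CDDD ⇒ DD·BD·BD·BD
    C ↦ DD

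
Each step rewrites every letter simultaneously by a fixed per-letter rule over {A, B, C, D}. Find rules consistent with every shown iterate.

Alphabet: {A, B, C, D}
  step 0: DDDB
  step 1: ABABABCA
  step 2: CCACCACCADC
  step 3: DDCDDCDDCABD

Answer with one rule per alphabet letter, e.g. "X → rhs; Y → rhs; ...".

  step 2 ⇒ step 3: CCACCACCADC ⇒ D·D·C·D·D·C·D·D·C·AB·D
    A ↦ C
    C ↦ D
    D ↦ AB
  step 0 ⇒ step 1: DDDB ⇒ AB·AB·AB·CA
    B ↦ CA

A->C, B->CA, C->D, D->AB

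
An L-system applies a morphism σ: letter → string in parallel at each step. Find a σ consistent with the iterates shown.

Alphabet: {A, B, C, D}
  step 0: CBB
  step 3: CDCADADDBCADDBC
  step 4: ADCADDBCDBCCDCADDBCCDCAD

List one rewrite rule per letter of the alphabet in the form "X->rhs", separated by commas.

A->DB, B->DC, C->AD, D->C

  step 3 ⇒ step 4: CDCADADDBCADDBC ⇒ AD·C·AD·DB·C·DB·C·C·DC·AD·DB·C·C·DC·AD
    A ↦ DB
    B ↦ DC
    C ↦ AD
    D ↦ C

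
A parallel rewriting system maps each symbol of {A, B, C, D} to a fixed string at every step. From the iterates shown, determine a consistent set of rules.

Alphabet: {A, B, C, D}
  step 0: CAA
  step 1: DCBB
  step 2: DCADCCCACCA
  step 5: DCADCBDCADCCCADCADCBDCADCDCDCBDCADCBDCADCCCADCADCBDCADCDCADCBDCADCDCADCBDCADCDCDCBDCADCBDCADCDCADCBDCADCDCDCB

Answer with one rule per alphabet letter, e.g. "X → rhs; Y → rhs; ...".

  step 1 ⇒ step 2: DCBB ⇒ DCA·DC·CCA·CCA
    B ↦ CCA
    C ↦ DC
    D ↦ DCA
  step 0 ⇒ step 1: CAA ⇒ DC·B·B
    A ↦ B

A->B, B->CCA, C->DC, D->DCA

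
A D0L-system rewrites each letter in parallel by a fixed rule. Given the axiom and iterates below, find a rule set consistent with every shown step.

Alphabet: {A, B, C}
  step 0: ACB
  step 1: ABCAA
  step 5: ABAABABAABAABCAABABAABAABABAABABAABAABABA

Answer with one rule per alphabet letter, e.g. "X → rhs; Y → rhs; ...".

  step 0 ⇒ step 1: ACB ⇒ AB·CA·A
    A ↦ AB
    B ↦ A
    C ↦ CA

A->AB, B->A, C->CA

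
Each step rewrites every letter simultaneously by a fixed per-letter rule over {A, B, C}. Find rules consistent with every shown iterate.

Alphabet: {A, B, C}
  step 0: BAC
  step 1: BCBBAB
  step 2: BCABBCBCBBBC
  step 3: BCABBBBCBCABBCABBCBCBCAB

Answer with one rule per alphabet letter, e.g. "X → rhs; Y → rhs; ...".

  step 2 ⇒ step 3: BCABBCBCBBBC ⇒ BC·AB·BB·BC·BC·AB·BC·AB·BC·BC·BC·AB
    A ↦ BB
    B ↦ BC
    C ↦ AB

A->BB, B->BC, C->AB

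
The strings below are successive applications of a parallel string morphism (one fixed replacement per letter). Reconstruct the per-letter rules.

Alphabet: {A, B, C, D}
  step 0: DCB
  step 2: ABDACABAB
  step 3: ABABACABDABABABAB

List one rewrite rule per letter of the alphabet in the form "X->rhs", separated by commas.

  step 2 ⇒ step 3: ABDACABAB ⇒ AB·AB·AC·AB·D·AB·AB·AB·AB
    A ↦ AB
    B ↦ AB
    C ↦ D
    D ↦ AC

A->AB, B->AB, C->D, D->AC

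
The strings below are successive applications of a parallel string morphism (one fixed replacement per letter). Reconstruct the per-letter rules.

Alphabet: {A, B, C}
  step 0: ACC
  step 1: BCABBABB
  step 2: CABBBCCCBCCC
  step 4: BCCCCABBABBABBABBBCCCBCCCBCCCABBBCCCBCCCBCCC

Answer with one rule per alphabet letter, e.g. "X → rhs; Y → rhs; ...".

A->BC, B->C, C->ABB

  step 1 ⇒ step 2: BCABBABB ⇒ C·ABB·BC·C·C·BC·C·C
    A ↦ BC
    B ↦ C
    C ↦ ABB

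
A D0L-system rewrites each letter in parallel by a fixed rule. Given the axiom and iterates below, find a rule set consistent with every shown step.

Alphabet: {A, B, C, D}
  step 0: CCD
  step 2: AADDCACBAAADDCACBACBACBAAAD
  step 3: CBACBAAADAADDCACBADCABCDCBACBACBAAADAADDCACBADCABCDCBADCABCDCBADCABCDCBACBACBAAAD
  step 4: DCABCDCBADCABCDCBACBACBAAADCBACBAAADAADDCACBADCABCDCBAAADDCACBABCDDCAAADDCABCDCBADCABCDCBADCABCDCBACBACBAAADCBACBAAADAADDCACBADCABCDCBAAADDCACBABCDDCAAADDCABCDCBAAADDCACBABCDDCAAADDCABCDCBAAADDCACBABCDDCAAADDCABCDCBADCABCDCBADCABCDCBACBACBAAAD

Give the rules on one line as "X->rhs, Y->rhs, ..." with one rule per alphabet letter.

A->CBA, B->BCD, C->DCA, D->AAD

  step 3 ⇒ step 4: CBACBAAADAADDCACBADCABCDCBACBACBAAADAADDCACBADCABCDCBADCABCDCBADCABCDCBACBACBAAAD ⇒ DCA·BCD·CBA·DCA·BCD·CBA·CBA·CBA·AAD·CBA·CBA·AAD·AAD·DCA·CBA·DCA·BCD·CBA·AAD·DCA·CBA·BCD·DCA·AAD·DCA·BCD·CBA·DCA·BCD·CBA·DCA·BCD·CBA·CBA·CBA·AAD·CBA·CBA·AAD·AAD·DCA·CBA·DCA·BCD·CBA·AAD·DCA·CBA·BCD·DCA·AAD·DCA·BCD·CBA·AAD·DCA·CBA·BCD·DCA·AAD·DCA·BCD·CBA·AAD·DCA·CBA·BCD·DCA·AAD·DCA·BCD·CBA·DCA·BCD·CBA·DCA·BCD·CBA·CBA·CBA·AAD
    A ↦ CBA
    B ↦ BCD
    C ↦ DCA
    D ↦ AAD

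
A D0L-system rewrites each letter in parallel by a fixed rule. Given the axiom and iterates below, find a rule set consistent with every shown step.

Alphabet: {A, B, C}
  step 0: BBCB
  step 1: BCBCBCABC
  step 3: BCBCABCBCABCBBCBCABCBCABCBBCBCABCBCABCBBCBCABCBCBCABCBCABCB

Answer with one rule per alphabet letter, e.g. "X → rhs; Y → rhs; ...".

  step 0 ⇒ step 1: BBCB ⇒ BC·BC·BCA·BC
    B ↦ BC
    C ↦ BCA
    A ↦ BCB  (constrained at step 1)

A->BCB, B->BC, C->BCA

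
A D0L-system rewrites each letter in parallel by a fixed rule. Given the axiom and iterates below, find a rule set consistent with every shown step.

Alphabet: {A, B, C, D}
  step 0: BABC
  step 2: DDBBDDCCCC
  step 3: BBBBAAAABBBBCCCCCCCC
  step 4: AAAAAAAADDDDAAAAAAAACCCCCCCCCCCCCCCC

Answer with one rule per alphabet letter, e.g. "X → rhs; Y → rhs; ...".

A->D, B->AA, C->CC, D->BB

  step 3 ⇒ step 4: BBBBAAAABBBBCCCCCCCC ⇒ AA·AA·AA·AA·D·D·D·D·AA·AA·AA·AA·CC·CC·CC·CC·CC·CC·CC·CC
    A ↦ D
    B ↦ AA
    C ↦ CC
  step 2 ⇒ step 3: DDBBDDCCCC ⇒ BB·BB·AA·AA·BB·BB·CC·CC·CC·CC
    D ↦ BB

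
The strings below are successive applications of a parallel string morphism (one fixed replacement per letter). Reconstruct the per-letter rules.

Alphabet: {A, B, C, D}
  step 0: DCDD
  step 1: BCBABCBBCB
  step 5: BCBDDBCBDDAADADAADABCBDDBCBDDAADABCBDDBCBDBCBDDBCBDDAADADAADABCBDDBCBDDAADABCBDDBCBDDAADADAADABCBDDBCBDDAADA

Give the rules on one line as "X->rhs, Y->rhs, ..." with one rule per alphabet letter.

A->D, B->DA, C->A, D->BCB

  step 0 ⇒ step 1: DCDD ⇒ BCB·A·BCB·BCB
    C ↦ A
    D ↦ BCB
    A ↦ D  (constrained at step 1)
    B ↦ DA  (constrained at step 1)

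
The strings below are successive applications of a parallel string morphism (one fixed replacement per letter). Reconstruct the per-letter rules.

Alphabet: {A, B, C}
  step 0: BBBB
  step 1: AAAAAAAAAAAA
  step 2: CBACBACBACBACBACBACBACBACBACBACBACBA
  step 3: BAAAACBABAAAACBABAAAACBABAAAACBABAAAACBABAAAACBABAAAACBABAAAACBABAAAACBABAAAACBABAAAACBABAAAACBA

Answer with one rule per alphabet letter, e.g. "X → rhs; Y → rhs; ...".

  step 2 ⇒ step 3: CBACBACBACBACBACBACBACBACBACBACBACBA ⇒ BA·AAA·CBA·BA·AAA·CBA·BA·AAA·CBA·BA·AAA·CBA·BA·AAA·CBA·BA·AAA·CBA·BA·AAA·CBA·BA·AAA·CBA·BA·AAA·CBA·BA·AAA·CBA·BA·AAA·CBA·BA·AAA·CBA
    A ↦ CBA
    B ↦ AAA
    C ↦ BA

A->CBA, B->AAA, C->BA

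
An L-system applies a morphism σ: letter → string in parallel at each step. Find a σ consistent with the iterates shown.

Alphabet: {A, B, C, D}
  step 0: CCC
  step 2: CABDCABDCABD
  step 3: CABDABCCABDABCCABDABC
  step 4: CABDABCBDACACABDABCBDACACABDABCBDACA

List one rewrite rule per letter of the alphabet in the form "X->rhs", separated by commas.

  step 3 ⇒ step 4: CABDABCCABDABCCABDABC ⇒ CA·BD·A·BC·BD·A·CA·CA·BD·A·BC·BD·A·CA·CA·BD·A·BC·BD·A·CA
    A ↦ BD
    B ↦ A
    C ↦ CA
    D ↦ BC

A->BD, B->A, C->CA, D->BC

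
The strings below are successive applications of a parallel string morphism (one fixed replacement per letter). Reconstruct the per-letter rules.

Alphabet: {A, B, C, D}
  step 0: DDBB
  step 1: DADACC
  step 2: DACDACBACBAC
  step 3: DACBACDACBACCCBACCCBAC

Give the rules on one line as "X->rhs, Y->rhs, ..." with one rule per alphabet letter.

A->C, B->C, C->BAC, D->DA

  step 2 ⇒ step 3: DACDACBACBAC ⇒ DA·C·BAC·DA·C·BAC·C·C·BAC·C·C·BAC
    A ↦ C
    B ↦ C
    C ↦ BAC
    D ↦ DA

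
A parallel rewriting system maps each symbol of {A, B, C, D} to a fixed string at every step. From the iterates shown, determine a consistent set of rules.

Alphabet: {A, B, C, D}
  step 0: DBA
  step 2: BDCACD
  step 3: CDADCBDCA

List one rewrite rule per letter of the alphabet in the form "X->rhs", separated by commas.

A->B, B->CD, C->DC, D->A

  step 2 ⇒ step 3: BDCACD ⇒ CD·A·DC·B·DC·A
    A ↦ B
    B ↦ CD
    C ↦ DC
    D ↦ A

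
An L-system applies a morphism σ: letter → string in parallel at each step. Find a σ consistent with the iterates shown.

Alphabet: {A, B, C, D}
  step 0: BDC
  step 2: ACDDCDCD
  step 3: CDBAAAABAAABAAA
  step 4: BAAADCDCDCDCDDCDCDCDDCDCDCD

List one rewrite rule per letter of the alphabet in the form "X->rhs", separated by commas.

  step 3 ⇒ step 4: CDBAAAABAAABAAA ⇒ BAA·A·D·CD·CD·CD·CD·D·CD·CD·CD·D·CD·CD·CD
    A ↦ CD
    B ↦ D
    C ↦ BAA
    D ↦ A

A->CD, B->D, C->BAA, D->A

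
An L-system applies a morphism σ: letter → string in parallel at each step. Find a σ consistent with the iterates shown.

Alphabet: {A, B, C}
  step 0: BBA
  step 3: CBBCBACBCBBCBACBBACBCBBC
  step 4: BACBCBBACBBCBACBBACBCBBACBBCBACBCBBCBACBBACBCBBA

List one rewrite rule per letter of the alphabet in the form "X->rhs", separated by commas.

  step 3 ⇒ step 4: CBBCBACBCBBCBACBBACBCBBC ⇒ BA·CB·CB·BA·CB·BC·BA·CB·BA·CB·CB·BA·CB·BC·BA·CB·CB·BC·BA·CB·BA·CB·CB·BA
    A ↦ BC
    B ↦ CB
    C ↦ BA

A->BC, B->CB, C->BA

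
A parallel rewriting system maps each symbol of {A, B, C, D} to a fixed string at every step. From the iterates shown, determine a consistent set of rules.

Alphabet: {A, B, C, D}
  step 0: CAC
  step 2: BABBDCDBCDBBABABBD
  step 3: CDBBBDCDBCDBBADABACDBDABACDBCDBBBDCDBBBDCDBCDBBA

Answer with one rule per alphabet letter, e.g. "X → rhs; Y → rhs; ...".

  step 2 ⇒ step 3: BABBDCDBCDBBABABBD ⇒ CDB·BBD·CDB·CDB·BA·DA·BA·CDB·DA·BA·CDB·CDB·BBD·CDB·BBD·CDB·CDB·BA
    A ↦ BBD
    B ↦ CDB
    C ↦ DA
    D ↦ BA

A->BBD, B->CDB, C->DA, D->BA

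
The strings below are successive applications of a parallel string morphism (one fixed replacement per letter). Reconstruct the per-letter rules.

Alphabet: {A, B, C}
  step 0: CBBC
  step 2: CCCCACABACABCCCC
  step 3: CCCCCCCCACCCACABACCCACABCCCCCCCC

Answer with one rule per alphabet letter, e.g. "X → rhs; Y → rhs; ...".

  step 2 ⇒ step 3: CCCCACABACABCCCC ⇒ CC·CC·CC·CC·AC·CC·AC·AB·AC·CC·AC·AB·CC·CC·CC·CC
    A ↦ AC
    B ↦ AB
    C ↦ CC

A->AC, B->AB, C->CC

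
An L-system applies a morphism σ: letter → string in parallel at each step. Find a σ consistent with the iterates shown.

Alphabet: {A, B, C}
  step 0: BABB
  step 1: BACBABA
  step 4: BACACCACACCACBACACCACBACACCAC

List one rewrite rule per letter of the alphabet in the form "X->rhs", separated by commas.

A->C, B->BA, C->AC

  step 0 ⇒ step 1: BABB ⇒ BA·C·BA·BA
    A ↦ C
    B ↦ BA
    C ↦ AC  (constrained at step 1)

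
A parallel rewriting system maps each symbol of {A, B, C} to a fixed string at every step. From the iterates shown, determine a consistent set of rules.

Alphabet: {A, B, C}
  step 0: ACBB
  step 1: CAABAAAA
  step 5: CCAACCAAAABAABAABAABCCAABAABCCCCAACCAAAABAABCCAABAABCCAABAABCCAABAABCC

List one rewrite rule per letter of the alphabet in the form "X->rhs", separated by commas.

A->C, B->AA, C->AAB

  step 0 ⇒ step 1: ACBB ⇒ C·AAB·AA·AA
    A ↦ C
    B ↦ AA
    C ↦ AAB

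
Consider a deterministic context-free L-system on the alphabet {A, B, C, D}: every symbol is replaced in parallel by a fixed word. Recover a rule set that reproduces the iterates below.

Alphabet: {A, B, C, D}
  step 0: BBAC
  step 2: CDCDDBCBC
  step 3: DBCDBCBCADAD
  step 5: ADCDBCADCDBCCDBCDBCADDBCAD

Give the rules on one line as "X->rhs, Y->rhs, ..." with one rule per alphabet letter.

A->CD, B->A, C->D, D->BC

  step 2 ⇒ step 3: CDCDDBCBC ⇒ D·BC·D·BC·BC·A·D·A·D
    B ↦ A
    C ↦ D
    D ↦ BC
    A ↦ CD  (constrained at step 0)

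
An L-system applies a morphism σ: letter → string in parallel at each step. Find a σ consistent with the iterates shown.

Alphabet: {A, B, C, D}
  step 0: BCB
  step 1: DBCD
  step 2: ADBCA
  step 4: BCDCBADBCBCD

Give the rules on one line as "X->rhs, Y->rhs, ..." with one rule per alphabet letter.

A->CB, B->D, C->BC, D->A

  step 1 ⇒ step 2: DBCD ⇒ A·D·BC·A
    B ↦ D
    C ↦ BC
    D ↦ A
    A ↦ CB  (constrained at step 2)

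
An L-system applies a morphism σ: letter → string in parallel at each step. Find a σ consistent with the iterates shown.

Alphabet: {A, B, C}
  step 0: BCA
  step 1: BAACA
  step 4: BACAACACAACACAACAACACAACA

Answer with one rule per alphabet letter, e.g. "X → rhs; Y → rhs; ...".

A->CA, B->BA, C->A

  step 0 ⇒ step 1: BCA ⇒ BA·A·CA
    A ↦ CA
    B ↦ BA
    C ↦ A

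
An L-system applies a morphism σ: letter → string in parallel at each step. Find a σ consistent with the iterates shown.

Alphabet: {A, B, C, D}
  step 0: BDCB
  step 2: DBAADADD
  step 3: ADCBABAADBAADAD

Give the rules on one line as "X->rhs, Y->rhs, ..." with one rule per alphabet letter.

A->BA, B->C, C->D, D->AD

  step 2 ⇒ step 3: DBAADADD ⇒ AD·C·BA·BA·AD·BA·AD·AD
    A ↦ BA
    B ↦ C
    D ↦ AD
    C ↦ D  (constrained at step 0)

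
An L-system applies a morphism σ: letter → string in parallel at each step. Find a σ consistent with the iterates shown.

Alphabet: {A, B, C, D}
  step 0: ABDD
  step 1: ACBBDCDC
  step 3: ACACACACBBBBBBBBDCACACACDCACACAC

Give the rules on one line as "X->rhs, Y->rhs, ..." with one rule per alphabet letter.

A->AC, B->BB, C->AC, D->DC

  step 0 ⇒ step 1: ABDD ⇒ AC·BB·DC·DC
    A ↦ AC
    B ↦ BB
    D ↦ DC
    C ↦ AC  (constrained at step 1)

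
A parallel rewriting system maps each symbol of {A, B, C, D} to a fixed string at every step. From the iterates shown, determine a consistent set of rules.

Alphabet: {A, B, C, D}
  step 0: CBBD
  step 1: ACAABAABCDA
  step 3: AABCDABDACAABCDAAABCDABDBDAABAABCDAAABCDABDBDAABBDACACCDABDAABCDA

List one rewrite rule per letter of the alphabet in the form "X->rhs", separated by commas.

A->BD, B->AAB, C->AC, D->CDA

  step 0 ⇒ step 1: CBBD ⇒ AC·AAB·AAB·CDA
    B ↦ AAB
    C ↦ AC
    D ↦ CDA
    A ↦ BD  (constrained at step 1)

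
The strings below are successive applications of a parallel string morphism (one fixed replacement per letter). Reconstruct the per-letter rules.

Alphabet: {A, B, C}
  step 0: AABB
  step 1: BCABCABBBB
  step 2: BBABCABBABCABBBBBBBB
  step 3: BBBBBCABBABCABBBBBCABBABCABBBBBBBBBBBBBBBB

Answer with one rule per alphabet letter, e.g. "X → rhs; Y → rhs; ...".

A->BCA, B->BB, C->A

  step 2 ⇒ step 3: BBABCABBABCABBBBBBBB ⇒ BB·BB·BCA·BB·A·BCA·BB·BB·BCA·BB·A·BCA·BB·BB·BB·BB·BB·BB·BB·BB
    A ↦ BCA
    B ↦ BB
    C ↦ A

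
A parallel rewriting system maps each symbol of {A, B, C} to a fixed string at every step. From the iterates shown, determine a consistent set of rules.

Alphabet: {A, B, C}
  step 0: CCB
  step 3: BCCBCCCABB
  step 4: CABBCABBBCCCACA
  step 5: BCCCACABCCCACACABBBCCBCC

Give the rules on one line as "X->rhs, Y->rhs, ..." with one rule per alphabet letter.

  step 4 ⇒ step 5: CABBCABBBCCCACA ⇒ B·CC·CA·CA·B·CC·CA·CA·CA·B·B·B·CC·B·CC
    A ↦ CC
    B ↦ CA
    C ↦ B

A->CC, B->CA, C->B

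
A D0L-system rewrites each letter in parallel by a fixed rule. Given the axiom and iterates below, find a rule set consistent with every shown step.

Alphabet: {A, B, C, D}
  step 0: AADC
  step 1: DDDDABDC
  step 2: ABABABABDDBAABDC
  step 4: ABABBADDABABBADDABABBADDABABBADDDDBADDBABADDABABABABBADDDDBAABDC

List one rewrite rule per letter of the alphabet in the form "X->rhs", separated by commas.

  step 1 ⇒ step 2: DDDDABDC ⇒ AB·AB·AB·AB·DD·BA·AB·DC
    A ↦ DD
    B ↦ BA
    C ↦ DC
    D ↦ AB

A->DD, B->BA, C->DC, D->AB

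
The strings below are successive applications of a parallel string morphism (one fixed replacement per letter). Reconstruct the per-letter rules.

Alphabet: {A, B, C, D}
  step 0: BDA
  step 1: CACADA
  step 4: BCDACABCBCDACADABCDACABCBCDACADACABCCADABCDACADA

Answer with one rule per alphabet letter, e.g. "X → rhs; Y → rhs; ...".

  step 0 ⇒ step 1: BDA ⇒ CA·CA·DA
    A ↦ DA
    B ↦ CA
    D ↦ CA
    C ↦ BC  (constrained at step 1)

A->DA, B->CA, C->BC, D->CA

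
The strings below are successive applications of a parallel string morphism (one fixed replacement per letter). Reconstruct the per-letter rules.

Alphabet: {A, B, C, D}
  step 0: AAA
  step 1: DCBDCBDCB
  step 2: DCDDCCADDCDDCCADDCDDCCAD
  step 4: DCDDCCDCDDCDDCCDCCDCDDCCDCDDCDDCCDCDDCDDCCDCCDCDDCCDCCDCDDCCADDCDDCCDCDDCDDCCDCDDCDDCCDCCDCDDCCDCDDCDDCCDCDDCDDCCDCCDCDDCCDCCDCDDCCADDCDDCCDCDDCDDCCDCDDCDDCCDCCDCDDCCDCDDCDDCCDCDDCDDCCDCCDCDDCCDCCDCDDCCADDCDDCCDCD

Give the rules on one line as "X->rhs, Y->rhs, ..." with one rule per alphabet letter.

A->DCB, B->AD, C->DCC, D->DCD

  step 1 ⇒ step 2: DCBDCBDCB ⇒ DCD·DCC·AD·DCD·DCC·AD·DCD·DCC·AD
    B ↦ AD
    C ↦ DCC
    D ↦ DCD
  step 0 ⇒ step 1: AAA ⇒ DCB·DCB·DCB
    A ↦ DCB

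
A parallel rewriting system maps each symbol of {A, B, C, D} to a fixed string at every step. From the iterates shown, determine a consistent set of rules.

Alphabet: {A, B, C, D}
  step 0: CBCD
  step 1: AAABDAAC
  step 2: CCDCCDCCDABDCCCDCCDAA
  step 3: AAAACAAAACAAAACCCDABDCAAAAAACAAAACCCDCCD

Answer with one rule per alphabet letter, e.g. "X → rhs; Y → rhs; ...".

  step 2 ⇒ step 3: CCDCCDCCDABDCCCDCCDAA ⇒ AA·AA·C·AA·AA·C·AA·AA·C·CCD·ABD·C·AA·AA·AA·C·AA·AA·C·CCD·CCD
    A ↦ CCD
    B ↦ ABD
    C ↦ AA
    D ↦ C

A->CCD, B->ABD, C->AA, D->C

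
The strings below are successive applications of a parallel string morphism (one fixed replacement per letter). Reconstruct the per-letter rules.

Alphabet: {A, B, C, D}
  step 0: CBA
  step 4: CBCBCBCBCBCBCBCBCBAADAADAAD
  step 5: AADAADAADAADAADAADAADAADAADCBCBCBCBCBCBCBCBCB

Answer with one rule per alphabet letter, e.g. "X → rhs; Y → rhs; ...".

A->CB, B->D, C->AA, D->CB

  step 4 ⇒ step 5: CBCBCBCBCBCBCBCBCBAADAADAAD ⇒ AA·D·AA·D·AA·D·AA·D·AA·D·AA·D·AA·D·AA·D·AA·D·CB·CB·CB·CB·CB·CB·CB·CB·CB
    A ↦ CB
    B ↦ D
    C ↦ AA
    D ↦ CB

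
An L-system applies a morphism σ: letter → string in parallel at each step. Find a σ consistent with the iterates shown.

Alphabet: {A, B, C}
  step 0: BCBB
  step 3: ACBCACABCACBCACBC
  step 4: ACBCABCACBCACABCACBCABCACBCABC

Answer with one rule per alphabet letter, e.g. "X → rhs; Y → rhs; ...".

A->AC, B->A, C->BC

  step 3 ⇒ step 4: ACBCACABCACBCACBC ⇒ AC·BC·A·BC·AC·BC·AC·A·BC·AC·BC·A·BC·AC·BC·A·BC
    A ↦ AC
    B ↦ A
    C ↦ BC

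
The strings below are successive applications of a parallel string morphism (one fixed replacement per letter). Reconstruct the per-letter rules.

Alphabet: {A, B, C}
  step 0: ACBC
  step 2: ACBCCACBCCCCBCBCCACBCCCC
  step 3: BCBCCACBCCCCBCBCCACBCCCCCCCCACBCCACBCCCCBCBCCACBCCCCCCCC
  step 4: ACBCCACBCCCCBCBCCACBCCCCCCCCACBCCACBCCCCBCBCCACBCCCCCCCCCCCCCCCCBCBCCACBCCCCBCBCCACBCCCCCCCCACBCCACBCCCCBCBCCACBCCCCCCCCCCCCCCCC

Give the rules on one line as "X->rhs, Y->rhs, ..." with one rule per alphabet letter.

A->BCB, B->ACB, C->CC

  step 3 ⇒ step 4: BCBCCACBCCCCBCBCCACBCCCCCCCCACBCCACBCCCCBCBCCACBCCCCCCCC ⇒ ACB·CC·ACB·CC·CC·BCB·CC·ACB·CC·CC·CC·CC·ACB·CC·ACB·CC·CC·BCB·CC·ACB·CC·CC·CC·CC·CC·CC·CC·CC·BCB·CC·ACB·CC·CC·BCB·CC·ACB·CC·CC·CC·CC·ACB·CC·ACB·CC·CC·BCB·CC·ACB·CC·CC·CC·CC·CC·CC·CC·CC
    A ↦ BCB
    B ↦ ACB
    C ↦ CC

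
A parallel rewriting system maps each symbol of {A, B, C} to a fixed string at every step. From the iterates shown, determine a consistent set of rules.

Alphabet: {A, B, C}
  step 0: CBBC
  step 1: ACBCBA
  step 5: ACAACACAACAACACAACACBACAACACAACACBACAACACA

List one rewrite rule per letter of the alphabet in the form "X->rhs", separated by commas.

  step 0 ⇒ step 1: CBBC ⇒ A·CB·CB·A
    B ↦ CB
    C ↦ A
    A ↦ AC  (constrained at step 1)

A->AC, B->CB, C->A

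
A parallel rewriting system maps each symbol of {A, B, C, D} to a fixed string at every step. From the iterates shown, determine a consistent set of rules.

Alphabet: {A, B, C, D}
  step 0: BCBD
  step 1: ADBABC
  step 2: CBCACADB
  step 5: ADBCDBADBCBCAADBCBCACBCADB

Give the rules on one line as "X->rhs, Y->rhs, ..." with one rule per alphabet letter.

  step 1 ⇒ step 2: ADBABC ⇒ C·BC·A·C·A·DB
    A ↦ C
    B ↦ A
    C ↦ DB
    D ↦ BC

A->C, B->A, C->DB, D->BC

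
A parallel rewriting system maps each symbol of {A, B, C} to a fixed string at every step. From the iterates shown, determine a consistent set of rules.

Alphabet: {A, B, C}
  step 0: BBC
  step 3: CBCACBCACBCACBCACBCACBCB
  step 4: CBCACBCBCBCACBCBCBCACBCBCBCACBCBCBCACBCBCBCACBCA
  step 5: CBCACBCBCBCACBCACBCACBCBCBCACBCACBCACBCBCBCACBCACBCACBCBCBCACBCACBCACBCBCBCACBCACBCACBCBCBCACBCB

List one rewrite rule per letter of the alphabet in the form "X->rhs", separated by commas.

A->CB, B->CA, C->CB

  step 4 ⇒ step 5: CBCACBCBCBCACBCBCBCACBCBCBCACBCBCBCACBCBCBCACBCA ⇒ CB·CA·CB·CB·CB·CA·CB·CA·CB·CA·CB·CB·CB·CA·CB·CA·CB·CA·CB·CB·CB·CA·CB·CA·CB·CA·CB·CB·CB·CA·CB·CA·CB·CA·CB·CB·CB·CA·CB·CA·CB·CA·CB·CB·CB·CA·CB·CB
    A ↦ CB
    B ↦ CA
    C ↦ CB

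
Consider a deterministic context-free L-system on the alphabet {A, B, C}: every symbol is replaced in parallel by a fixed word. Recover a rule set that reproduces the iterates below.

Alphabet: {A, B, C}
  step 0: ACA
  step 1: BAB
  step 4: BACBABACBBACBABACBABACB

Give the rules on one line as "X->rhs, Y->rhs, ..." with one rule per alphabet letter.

  step 0 ⇒ step 1: ACA ⇒ B·A·B
    A ↦ B
    C ↦ A
    B ↦ BAC  (constrained at step 1)

A->B, B->BAC, C->A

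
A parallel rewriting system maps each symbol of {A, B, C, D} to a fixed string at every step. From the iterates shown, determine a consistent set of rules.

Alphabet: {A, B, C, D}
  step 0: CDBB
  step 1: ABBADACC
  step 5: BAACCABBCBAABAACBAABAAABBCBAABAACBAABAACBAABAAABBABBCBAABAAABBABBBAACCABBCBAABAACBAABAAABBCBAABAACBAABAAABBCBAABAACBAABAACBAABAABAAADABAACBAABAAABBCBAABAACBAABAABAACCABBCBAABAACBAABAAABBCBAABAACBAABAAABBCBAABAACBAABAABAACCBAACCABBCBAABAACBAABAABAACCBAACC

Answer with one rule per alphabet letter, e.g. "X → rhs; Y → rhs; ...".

A->BAA, B->C, C->ABB, D->ADA

  step 0 ⇒ step 1: CDBB ⇒ ABB·ADA·C·C
    B ↦ C
    C ↦ ABB
    D ↦ ADA
    A ↦ BAA  (constrained at step 1)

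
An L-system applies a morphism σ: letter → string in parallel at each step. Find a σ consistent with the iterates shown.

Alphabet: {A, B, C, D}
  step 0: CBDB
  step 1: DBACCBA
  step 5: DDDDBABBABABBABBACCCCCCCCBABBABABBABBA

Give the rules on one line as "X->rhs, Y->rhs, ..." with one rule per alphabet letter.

A->B, B->BA, C->D, D->CC

  step 0 ⇒ step 1: CBDB ⇒ D·BA·CC·BA
    B ↦ BA
    C ↦ D
    D ↦ CC
    A ↦ B  (constrained at step 1)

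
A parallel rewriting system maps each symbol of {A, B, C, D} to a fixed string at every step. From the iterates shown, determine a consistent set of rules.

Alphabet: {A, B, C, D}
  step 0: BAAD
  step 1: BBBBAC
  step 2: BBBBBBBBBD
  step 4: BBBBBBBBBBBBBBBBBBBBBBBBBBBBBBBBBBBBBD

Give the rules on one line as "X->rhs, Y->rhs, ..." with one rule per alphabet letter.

A->B, B->BB, C->D, D->AC

  step 1 ⇒ step 2: BBBBAC ⇒ BB·BB·BB·BB·B·D
    A ↦ B
    B ↦ BB
    C ↦ D
  step 0 ⇒ step 1: BAAD ⇒ BB·B·B·AC
    D ↦ AC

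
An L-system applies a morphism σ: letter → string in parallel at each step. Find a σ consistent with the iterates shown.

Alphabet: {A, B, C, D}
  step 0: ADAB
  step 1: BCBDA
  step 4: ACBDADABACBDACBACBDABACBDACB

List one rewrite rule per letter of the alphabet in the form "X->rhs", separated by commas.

A->B, B->DA, C->ACB, D->C

  step 0 ⇒ step 1: ADAB ⇒ B·C·B·DA
    A ↦ B
    B ↦ DA
    D ↦ C
    C ↦ ACB  (constrained at step 1)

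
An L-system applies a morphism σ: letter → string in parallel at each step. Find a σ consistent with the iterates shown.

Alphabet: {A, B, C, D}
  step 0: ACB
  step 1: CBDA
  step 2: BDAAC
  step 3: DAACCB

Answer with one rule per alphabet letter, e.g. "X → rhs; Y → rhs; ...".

  step 2 ⇒ step 3: BDAAC ⇒ DA·A·C·C·B
    A ↦ C
    B ↦ DA
    C ↦ B
    D ↦ A

A->C, B->DA, C->B, D->A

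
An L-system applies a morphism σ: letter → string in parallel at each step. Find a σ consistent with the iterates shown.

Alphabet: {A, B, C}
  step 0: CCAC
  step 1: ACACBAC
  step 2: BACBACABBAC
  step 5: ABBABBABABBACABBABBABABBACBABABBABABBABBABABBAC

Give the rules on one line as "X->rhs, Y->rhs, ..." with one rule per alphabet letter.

  step 1 ⇒ step 2: ACACBAC ⇒ B·AC·B·AC·AB·B·AC
    A ↦ B
    B ↦ AB
    C ↦ AC

A->B, B->AB, C->AC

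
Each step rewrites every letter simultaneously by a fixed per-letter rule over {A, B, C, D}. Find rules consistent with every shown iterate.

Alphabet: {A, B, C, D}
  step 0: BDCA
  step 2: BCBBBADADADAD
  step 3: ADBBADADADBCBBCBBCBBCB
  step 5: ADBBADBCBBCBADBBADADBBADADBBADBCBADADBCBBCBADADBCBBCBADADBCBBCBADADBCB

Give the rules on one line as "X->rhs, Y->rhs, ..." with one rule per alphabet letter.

  step 2 ⇒ step 3: BCBBBADADADAD ⇒ AD·BB·AD·AD·AD·B·CB·B·CB·B·CB·B·CB
    A ↦ B
    B ↦ AD
    C ↦ BB
    D ↦ CB

A->B, B->AD, C->BB, D->CB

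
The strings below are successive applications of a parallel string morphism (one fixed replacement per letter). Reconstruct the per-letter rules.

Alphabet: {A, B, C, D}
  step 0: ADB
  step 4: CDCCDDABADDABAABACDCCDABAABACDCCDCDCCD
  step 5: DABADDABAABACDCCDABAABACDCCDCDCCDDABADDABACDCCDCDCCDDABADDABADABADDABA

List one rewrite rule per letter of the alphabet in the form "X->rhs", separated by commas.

  step 4 ⇒ step 5: CDCCDDABADDABAABACDCCDABAABACDCCDCDCCD ⇒ D·ABA·D·D·ABA·ABA·CD·C·CD·ABA·ABA·CD·C·CD·CD·C·CD·D·ABA·D·D·ABA·CD·C·CD·CD·C·CD·D·ABA·D·D·ABA·D·ABA·D·D·ABA
    A ↦ CD
    B ↦ C
    C ↦ D
    D ↦ ABA

A->CD, B->C, C->D, D->ABA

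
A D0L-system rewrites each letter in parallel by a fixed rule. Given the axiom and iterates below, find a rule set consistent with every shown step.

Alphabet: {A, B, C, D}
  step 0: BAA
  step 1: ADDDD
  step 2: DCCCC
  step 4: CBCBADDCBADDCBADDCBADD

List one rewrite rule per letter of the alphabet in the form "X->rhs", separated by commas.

  step 1 ⇒ step 2: ADDDD ⇒ D·C·C·C·C
    A ↦ D
    D ↦ C
  step 0 ⇒ step 1: BAA ⇒ ADD·D·D
    B ↦ ADD
    C ↦ CB  (constrained at step 2)

A->D, B->ADD, C->CB, D->C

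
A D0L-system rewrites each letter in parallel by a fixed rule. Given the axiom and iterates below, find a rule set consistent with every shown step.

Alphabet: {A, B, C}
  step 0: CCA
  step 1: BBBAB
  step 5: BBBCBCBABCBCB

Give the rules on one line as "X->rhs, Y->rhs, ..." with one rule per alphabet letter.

A->BAB, B->C, C->B

  step 0 ⇒ step 1: CCA ⇒ B·B·BAB
    A ↦ BAB
    C ↦ B
    B ↦ C  (constrained at step 1)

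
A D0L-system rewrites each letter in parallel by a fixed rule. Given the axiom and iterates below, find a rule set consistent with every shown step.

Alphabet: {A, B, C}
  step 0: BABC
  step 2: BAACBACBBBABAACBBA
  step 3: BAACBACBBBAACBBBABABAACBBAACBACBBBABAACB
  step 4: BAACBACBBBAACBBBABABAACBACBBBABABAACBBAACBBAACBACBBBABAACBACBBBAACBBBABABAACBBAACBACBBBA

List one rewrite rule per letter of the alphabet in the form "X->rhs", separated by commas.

A->ACB, B->BA, C->B

  step 3 ⇒ step 4: BAACBACBBBAACBBBABABAACBBAACBACBBBABAACB ⇒ BA·ACB·ACB·B·BA·ACB·B·BA·BA·BA·ACB·ACB·B·BA·BA·BA·ACB·BA·ACB·BA·ACB·ACB·B·BA·BA·ACB·ACB·B·BA·ACB·B·BA·BA·BA·ACB·BA·ACB·ACB·B·BA
    A ↦ ACB
    B ↦ BA
    C ↦ B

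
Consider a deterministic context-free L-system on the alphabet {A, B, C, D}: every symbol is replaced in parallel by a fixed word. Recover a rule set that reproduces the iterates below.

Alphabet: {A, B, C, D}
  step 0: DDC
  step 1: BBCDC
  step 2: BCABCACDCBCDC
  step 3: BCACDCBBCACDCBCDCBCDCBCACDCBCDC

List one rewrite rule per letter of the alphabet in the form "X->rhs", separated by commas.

  step 2 ⇒ step 3: BCABCACDCBCDC ⇒ BCA·CDC·B·BCA·CDC·B·CDC·B·CDC·BCA·CDC·B·CDC
    A ↦ B
    B ↦ BCA
    C ↦ CDC
    D ↦ B

A->B, B->BCA, C->CDC, D->B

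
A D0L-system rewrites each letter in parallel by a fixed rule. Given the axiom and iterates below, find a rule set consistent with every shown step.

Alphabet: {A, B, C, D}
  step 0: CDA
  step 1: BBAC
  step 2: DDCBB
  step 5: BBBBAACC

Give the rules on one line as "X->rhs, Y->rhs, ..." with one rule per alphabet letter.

  step 1 ⇒ step 2: BBAC ⇒ D·D·C·BB
    A ↦ C
    B ↦ D
    C ↦ BB
  step 0 ⇒ step 1: CDA ⇒ BB·A·C
    D ↦ A

A->C, B->D, C->BB, D->A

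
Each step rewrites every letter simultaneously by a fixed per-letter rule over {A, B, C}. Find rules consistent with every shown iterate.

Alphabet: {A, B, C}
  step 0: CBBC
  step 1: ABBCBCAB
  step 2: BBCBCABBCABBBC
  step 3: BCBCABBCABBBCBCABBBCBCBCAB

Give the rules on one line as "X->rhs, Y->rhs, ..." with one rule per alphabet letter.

A->B, B->BC, C->AB

  step 2 ⇒ step 3: BBCBCABBCABBBC ⇒ BC·BC·AB·BC·AB·B·BC·BC·AB·B·BC·BC·BC·AB
    A ↦ B
    B ↦ BC
    C ↦ AB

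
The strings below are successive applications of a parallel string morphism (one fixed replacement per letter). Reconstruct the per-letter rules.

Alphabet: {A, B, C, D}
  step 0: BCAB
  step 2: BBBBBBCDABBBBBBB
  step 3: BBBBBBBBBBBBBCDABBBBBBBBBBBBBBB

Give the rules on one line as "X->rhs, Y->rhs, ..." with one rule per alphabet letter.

A->DAB, B->BB, C->B, D->C

  step 2 ⇒ step 3: BBBBBBCDABBBBBBB ⇒ BB·BB·BB·BB·BB·BB·B·C·DAB·BB·BB·BB·BB·BB·BB·BB
    A ↦ DAB
    B ↦ BB
    C ↦ B
    D ↦ C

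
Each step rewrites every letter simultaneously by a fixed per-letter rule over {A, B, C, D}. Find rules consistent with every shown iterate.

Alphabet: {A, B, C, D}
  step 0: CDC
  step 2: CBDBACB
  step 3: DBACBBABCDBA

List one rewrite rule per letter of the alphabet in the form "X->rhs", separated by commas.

A->BC, B->BA, C->D, D->CB

  step 2 ⇒ step 3: CBDBACB ⇒ D·BA·CB·BA·BC·D·BA
    A ↦ BC
    B ↦ BA
    C ↦ D
    D ↦ CB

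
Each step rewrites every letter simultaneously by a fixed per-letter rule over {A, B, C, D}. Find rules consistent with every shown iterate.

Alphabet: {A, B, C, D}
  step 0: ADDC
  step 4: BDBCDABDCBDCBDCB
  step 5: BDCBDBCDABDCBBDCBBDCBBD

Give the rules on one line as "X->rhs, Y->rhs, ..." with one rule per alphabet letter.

A->DA, B->BD, C->B, D->C

  step 4 ⇒ step 5: BDBCDABDCBDCBDCB ⇒ BD·C·BD·B·C·DA·BD·C·B·BD·C·B·BD·C·B·BD
    A ↦ DA
    B ↦ BD
    C ↦ B
    D ↦ C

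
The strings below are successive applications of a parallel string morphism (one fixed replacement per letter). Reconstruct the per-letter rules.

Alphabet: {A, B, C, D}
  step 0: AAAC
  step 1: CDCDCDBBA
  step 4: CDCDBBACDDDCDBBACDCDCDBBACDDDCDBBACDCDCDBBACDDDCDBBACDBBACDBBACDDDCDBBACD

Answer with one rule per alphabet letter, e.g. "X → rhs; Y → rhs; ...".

  step 0 ⇒ step 1: AAAC ⇒ CD·CD·CD·BBA
    A ↦ CD
    C ↦ BBA
    B ↦ D  (constrained at step 1)
    D ↦ CD  (constrained at step 1)

A->CD, B->D, C->BBA, D->CD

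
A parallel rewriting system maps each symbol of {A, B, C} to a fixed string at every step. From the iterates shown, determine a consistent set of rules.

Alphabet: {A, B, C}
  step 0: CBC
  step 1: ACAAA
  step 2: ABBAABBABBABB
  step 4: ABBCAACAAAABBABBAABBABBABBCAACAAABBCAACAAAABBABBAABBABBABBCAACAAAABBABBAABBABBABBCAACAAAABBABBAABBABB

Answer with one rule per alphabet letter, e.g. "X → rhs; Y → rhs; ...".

A->ABB, B->CAA, C->A

  step 1 ⇒ step 2: ACAAA ⇒ ABB·A·ABB·ABB·ABB
    A ↦ ABB
    C ↦ A
  step 0 ⇒ step 1: CBC ⇒ A·CAA·A
    B ↦ CAA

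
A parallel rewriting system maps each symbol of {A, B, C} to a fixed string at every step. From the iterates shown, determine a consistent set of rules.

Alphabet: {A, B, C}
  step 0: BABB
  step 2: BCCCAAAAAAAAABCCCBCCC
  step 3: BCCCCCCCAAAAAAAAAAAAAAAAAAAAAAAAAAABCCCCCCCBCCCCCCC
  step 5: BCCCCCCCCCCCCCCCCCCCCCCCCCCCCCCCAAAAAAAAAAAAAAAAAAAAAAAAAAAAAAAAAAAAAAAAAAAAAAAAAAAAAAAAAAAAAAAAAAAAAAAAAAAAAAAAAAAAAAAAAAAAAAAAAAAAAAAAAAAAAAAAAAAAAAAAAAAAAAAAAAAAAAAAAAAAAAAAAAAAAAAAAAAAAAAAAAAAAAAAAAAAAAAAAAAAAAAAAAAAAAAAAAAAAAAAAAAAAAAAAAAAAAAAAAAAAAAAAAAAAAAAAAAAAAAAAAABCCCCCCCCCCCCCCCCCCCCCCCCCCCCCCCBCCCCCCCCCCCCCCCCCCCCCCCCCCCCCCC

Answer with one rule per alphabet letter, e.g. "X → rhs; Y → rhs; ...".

  step 2 ⇒ step 3: BCCCAAAAAAAAABCCCBCCC ⇒ BC·CC·CC·CC·AAA·AAA·AAA·AAA·AAA·AAA·AAA·AAA·AAA·BC·CC·CC·CC·BC·CC·CC·CC
    A ↦ AAA
    B ↦ BC
    C ↦ CC

A->AAA, B->BC, C->CC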